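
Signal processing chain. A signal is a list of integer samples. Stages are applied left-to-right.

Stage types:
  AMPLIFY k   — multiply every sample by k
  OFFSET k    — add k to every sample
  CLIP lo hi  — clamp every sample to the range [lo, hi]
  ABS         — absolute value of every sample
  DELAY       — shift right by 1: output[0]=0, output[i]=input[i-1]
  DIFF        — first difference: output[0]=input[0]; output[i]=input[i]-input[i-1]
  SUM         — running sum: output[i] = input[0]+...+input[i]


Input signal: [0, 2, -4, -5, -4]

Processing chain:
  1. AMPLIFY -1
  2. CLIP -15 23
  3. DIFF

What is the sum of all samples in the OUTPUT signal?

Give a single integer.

Answer: 4

Derivation:
Input: [0, 2, -4, -5, -4]
Stage 1 (AMPLIFY -1): 0*-1=0, 2*-1=-2, -4*-1=4, -5*-1=5, -4*-1=4 -> [0, -2, 4, 5, 4]
Stage 2 (CLIP -15 23): clip(0,-15,23)=0, clip(-2,-15,23)=-2, clip(4,-15,23)=4, clip(5,-15,23)=5, clip(4,-15,23)=4 -> [0, -2, 4, 5, 4]
Stage 3 (DIFF): s[0]=0, -2-0=-2, 4--2=6, 5-4=1, 4-5=-1 -> [0, -2, 6, 1, -1]
Output sum: 4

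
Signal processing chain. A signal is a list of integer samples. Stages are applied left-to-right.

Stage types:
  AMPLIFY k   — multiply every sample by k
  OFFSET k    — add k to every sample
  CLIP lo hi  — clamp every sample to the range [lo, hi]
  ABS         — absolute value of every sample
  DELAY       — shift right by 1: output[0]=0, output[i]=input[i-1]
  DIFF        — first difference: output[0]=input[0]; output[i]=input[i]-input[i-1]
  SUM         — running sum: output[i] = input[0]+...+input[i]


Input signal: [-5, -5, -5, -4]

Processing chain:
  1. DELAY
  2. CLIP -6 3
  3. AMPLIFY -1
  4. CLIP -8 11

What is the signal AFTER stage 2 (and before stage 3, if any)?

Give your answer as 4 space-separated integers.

Answer: 0 -5 -5 -5

Derivation:
Input: [-5, -5, -5, -4]
Stage 1 (DELAY): [0, -5, -5, -5] = [0, -5, -5, -5] -> [0, -5, -5, -5]
Stage 2 (CLIP -6 3): clip(0,-6,3)=0, clip(-5,-6,3)=-5, clip(-5,-6,3)=-5, clip(-5,-6,3)=-5 -> [0, -5, -5, -5]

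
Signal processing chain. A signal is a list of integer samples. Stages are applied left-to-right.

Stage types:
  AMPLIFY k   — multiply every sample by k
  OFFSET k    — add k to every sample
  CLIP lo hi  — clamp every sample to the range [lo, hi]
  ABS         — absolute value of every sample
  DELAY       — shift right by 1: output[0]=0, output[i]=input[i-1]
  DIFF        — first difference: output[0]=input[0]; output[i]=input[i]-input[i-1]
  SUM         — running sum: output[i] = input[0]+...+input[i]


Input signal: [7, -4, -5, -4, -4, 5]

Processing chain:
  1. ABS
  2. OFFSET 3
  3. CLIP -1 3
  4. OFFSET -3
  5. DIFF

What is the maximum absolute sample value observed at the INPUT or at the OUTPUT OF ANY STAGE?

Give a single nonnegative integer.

Answer: 10

Derivation:
Input: [7, -4, -5, -4, -4, 5] (max |s|=7)
Stage 1 (ABS): |7|=7, |-4|=4, |-5|=5, |-4|=4, |-4|=4, |5|=5 -> [7, 4, 5, 4, 4, 5] (max |s|=7)
Stage 2 (OFFSET 3): 7+3=10, 4+3=7, 5+3=8, 4+3=7, 4+3=7, 5+3=8 -> [10, 7, 8, 7, 7, 8] (max |s|=10)
Stage 3 (CLIP -1 3): clip(10,-1,3)=3, clip(7,-1,3)=3, clip(8,-1,3)=3, clip(7,-1,3)=3, clip(7,-1,3)=3, clip(8,-1,3)=3 -> [3, 3, 3, 3, 3, 3] (max |s|=3)
Stage 4 (OFFSET -3): 3+-3=0, 3+-3=0, 3+-3=0, 3+-3=0, 3+-3=0, 3+-3=0 -> [0, 0, 0, 0, 0, 0] (max |s|=0)
Stage 5 (DIFF): s[0]=0, 0-0=0, 0-0=0, 0-0=0, 0-0=0, 0-0=0 -> [0, 0, 0, 0, 0, 0] (max |s|=0)
Overall max amplitude: 10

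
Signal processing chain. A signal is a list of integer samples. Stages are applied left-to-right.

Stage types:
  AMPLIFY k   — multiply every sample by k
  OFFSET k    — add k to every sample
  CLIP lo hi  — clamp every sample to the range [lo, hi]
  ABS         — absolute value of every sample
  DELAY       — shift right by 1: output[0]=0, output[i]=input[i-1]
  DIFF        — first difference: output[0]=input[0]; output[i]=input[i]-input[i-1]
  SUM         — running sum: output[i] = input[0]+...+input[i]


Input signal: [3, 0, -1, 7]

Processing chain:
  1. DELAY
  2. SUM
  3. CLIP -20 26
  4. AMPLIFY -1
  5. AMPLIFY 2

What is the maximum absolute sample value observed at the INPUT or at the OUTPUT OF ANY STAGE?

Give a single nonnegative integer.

Input: [3, 0, -1, 7] (max |s|=7)
Stage 1 (DELAY): [0, 3, 0, -1] = [0, 3, 0, -1] -> [0, 3, 0, -1] (max |s|=3)
Stage 2 (SUM): sum[0..0]=0, sum[0..1]=3, sum[0..2]=3, sum[0..3]=2 -> [0, 3, 3, 2] (max |s|=3)
Stage 3 (CLIP -20 26): clip(0,-20,26)=0, clip(3,-20,26)=3, clip(3,-20,26)=3, clip(2,-20,26)=2 -> [0, 3, 3, 2] (max |s|=3)
Stage 4 (AMPLIFY -1): 0*-1=0, 3*-1=-3, 3*-1=-3, 2*-1=-2 -> [0, -3, -3, -2] (max |s|=3)
Stage 5 (AMPLIFY 2): 0*2=0, -3*2=-6, -3*2=-6, -2*2=-4 -> [0, -6, -6, -4] (max |s|=6)
Overall max amplitude: 7

Answer: 7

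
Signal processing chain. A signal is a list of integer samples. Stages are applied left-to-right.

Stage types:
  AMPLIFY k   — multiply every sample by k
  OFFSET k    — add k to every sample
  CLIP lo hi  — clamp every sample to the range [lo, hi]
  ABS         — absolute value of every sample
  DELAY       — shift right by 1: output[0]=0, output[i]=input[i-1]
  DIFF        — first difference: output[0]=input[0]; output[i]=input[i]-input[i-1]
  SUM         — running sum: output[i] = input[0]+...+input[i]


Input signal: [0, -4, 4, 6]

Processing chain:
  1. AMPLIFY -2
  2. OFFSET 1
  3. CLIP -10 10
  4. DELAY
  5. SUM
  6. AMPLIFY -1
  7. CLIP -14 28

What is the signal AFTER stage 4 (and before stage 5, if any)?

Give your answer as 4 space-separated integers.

Input: [0, -4, 4, 6]
Stage 1 (AMPLIFY -2): 0*-2=0, -4*-2=8, 4*-2=-8, 6*-2=-12 -> [0, 8, -8, -12]
Stage 2 (OFFSET 1): 0+1=1, 8+1=9, -8+1=-7, -12+1=-11 -> [1, 9, -7, -11]
Stage 3 (CLIP -10 10): clip(1,-10,10)=1, clip(9,-10,10)=9, clip(-7,-10,10)=-7, clip(-11,-10,10)=-10 -> [1, 9, -7, -10]
Stage 4 (DELAY): [0, 1, 9, -7] = [0, 1, 9, -7] -> [0, 1, 9, -7]

Answer: 0 1 9 -7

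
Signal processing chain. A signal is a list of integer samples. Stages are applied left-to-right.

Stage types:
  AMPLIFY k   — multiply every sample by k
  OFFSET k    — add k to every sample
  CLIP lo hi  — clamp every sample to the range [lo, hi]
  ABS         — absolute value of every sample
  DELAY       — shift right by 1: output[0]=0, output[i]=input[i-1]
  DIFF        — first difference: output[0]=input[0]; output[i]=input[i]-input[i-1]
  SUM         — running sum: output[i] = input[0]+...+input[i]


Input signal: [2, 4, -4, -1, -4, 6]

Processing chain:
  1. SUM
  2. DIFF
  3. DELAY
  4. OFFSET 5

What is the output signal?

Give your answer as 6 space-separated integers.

Input: [2, 4, -4, -1, -4, 6]
Stage 1 (SUM): sum[0..0]=2, sum[0..1]=6, sum[0..2]=2, sum[0..3]=1, sum[0..4]=-3, sum[0..5]=3 -> [2, 6, 2, 1, -3, 3]
Stage 2 (DIFF): s[0]=2, 6-2=4, 2-6=-4, 1-2=-1, -3-1=-4, 3--3=6 -> [2, 4, -4, -1, -4, 6]
Stage 3 (DELAY): [0, 2, 4, -4, -1, -4] = [0, 2, 4, -4, -1, -4] -> [0, 2, 4, -4, -1, -4]
Stage 4 (OFFSET 5): 0+5=5, 2+5=7, 4+5=9, -4+5=1, -1+5=4, -4+5=1 -> [5, 7, 9, 1, 4, 1]

Answer: 5 7 9 1 4 1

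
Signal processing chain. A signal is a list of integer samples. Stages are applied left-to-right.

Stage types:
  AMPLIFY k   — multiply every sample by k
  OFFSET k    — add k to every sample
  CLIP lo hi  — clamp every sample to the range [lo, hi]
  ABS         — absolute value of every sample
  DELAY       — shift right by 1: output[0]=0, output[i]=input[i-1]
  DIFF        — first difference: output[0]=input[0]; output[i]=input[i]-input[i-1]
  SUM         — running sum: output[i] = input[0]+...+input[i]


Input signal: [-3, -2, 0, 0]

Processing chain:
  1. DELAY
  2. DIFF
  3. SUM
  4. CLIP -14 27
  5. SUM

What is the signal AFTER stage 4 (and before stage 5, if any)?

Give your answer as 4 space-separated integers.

Input: [-3, -2, 0, 0]
Stage 1 (DELAY): [0, -3, -2, 0] = [0, -3, -2, 0] -> [0, -3, -2, 0]
Stage 2 (DIFF): s[0]=0, -3-0=-3, -2--3=1, 0--2=2 -> [0, -3, 1, 2]
Stage 3 (SUM): sum[0..0]=0, sum[0..1]=-3, sum[0..2]=-2, sum[0..3]=0 -> [0, -3, -2, 0]
Stage 4 (CLIP -14 27): clip(0,-14,27)=0, clip(-3,-14,27)=-3, clip(-2,-14,27)=-2, clip(0,-14,27)=0 -> [0, -3, -2, 0]

Answer: 0 -3 -2 0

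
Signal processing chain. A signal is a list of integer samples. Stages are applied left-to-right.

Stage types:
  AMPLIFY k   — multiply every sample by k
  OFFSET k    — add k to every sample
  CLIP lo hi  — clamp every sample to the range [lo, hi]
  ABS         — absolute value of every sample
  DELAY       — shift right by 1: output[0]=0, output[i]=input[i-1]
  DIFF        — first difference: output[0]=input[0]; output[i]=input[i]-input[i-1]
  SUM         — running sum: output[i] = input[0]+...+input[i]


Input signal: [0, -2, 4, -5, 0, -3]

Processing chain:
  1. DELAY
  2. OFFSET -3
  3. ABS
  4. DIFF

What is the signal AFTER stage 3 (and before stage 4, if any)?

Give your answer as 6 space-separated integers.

Answer: 3 3 5 1 8 3

Derivation:
Input: [0, -2, 4, -5, 0, -3]
Stage 1 (DELAY): [0, 0, -2, 4, -5, 0] = [0, 0, -2, 4, -5, 0] -> [0, 0, -2, 4, -5, 0]
Stage 2 (OFFSET -3): 0+-3=-3, 0+-3=-3, -2+-3=-5, 4+-3=1, -5+-3=-8, 0+-3=-3 -> [-3, -3, -5, 1, -8, -3]
Stage 3 (ABS): |-3|=3, |-3|=3, |-5|=5, |1|=1, |-8|=8, |-3|=3 -> [3, 3, 5, 1, 8, 3]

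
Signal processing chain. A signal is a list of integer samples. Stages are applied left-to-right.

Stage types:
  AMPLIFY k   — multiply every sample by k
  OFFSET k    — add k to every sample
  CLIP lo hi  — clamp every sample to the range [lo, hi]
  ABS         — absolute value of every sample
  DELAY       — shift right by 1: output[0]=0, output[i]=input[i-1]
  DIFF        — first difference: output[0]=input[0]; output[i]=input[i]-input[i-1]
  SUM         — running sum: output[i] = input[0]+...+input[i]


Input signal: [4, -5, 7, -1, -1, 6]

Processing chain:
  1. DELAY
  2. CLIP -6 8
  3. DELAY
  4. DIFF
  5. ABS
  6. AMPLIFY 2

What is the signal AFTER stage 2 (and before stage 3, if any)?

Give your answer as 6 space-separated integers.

Answer: 0 4 -5 7 -1 -1

Derivation:
Input: [4, -5, 7, -1, -1, 6]
Stage 1 (DELAY): [0, 4, -5, 7, -1, -1] = [0, 4, -5, 7, -1, -1] -> [0, 4, -5, 7, -1, -1]
Stage 2 (CLIP -6 8): clip(0,-6,8)=0, clip(4,-6,8)=4, clip(-5,-6,8)=-5, clip(7,-6,8)=7, clip(-1,-6,8)=-1, clip(-1,-6,8)=-1 -> [0, 4, -5, 7, -1, -1]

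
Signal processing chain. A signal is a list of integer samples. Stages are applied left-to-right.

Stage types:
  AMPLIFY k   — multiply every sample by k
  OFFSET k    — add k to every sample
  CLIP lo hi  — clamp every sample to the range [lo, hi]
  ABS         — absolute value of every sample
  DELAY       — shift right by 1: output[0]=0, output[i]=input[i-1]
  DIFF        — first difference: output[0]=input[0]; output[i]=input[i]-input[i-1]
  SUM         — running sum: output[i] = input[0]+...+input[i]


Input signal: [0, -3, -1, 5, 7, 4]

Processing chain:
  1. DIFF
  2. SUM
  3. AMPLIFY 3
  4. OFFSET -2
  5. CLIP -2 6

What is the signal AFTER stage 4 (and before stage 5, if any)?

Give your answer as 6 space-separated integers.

Input: [0, -3, -1, 5, 7, 4]
Stage 1 (DIFF): s[0]=0, -3-0=-3, -1--3=2, 5--1=6, 7-5=2, 4-7=-3 -> [0, -3, 2, 6, 2, -3]
Stage 2 (SUM): sum[0..0]=0, sum[0..1]=-3, sum[0..2]=-1, sum[0..3]=5, sum[0..4]=7, sum[0..5]=4 -> [0, -3, -1, 5, 7, 4]
Stage 3 (AMPLIFY 3): 0*3=0, -3*3=-9, -1*3=-3, 5*3=15, 7*3=21, 4*3=12 -> [0, -9, -3, 15, 21, 12]
Stage 4 (OFFSET -2): 0+-2=-2, -9+-2=-11, -3+-2=-5, 15+-2=13, 21+-2=19, 12+-2=10 -> [-2, -11, -5, 13, 19, 10]

Answer: -2 -11 -5 13 19 10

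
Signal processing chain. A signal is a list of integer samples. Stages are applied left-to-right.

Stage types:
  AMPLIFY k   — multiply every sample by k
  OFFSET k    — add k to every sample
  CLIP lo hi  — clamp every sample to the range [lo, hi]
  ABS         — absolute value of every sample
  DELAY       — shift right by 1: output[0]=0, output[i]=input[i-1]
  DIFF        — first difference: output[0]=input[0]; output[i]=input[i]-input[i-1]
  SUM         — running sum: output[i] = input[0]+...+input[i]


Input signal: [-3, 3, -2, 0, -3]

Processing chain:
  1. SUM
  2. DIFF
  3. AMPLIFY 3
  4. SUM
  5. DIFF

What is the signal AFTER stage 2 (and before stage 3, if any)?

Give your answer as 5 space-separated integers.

Input: [-3, 3, -2, 0, -3]
Stage 1 (SUM): sum[0..0]=-3, sum[0..1]=0, sum[0..2]=-2, sum[0..3]=-2, sum[0..4]=-5 -> [-3, 0, -2, -2, -5]
Stage 2 (DIFF): s[0]=-3, 0--3=3, -2-0=-2, -2--2=0, -5--2=-3 -> [-3, 3, -2, 0, -3]

Answer: -3 3 -2 0 -3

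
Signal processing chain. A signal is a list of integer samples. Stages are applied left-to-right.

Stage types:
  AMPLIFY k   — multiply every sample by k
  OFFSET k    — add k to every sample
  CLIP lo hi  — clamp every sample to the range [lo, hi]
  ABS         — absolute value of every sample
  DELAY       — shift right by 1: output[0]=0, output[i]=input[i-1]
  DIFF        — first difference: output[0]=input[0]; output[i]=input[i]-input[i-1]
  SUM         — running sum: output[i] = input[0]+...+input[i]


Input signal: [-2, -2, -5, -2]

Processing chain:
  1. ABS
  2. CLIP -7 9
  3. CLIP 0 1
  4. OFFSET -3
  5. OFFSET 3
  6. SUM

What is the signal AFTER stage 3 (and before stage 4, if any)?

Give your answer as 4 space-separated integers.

Input: [-2, -2, -5, -2]
Stage 1 (ABS): |-2|=2, |-2|=2, |-5|=5, |-2|=2 -> [2, 2, 5, 2]
Stage 2 (CLIP -7 9): clip(2,-7,9)=2, clip(2,-7,9)=2, clip(5,-7,9)=5, clip(2,-7,9)=2 -> [2, 2, 5, 2]
Stage 3 (CLIP 0 1): clip(2,0,1)=1, clip(2,0,1)=1, clip(5,0,1)=1, clip(2,0,1)=1 -> [1, 1, 1, 1]

Answer: 1 1 1 1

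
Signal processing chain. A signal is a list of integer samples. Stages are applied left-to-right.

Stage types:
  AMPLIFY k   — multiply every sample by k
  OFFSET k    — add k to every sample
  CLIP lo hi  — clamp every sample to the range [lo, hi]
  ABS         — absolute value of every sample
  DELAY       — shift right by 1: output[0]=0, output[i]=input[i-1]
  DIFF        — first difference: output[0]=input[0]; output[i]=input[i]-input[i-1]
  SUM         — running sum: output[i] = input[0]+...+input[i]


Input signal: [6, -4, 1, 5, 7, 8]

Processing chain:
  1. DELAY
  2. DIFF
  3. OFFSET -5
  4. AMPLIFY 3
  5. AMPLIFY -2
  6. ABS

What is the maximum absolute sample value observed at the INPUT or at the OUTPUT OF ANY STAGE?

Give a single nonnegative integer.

Input: [6, -4, 1, 5, 7, 8] (max |s|=8)
Stage 1 (DELAY): [0, 6, -4, 1, 5, 7] = [0, 6, -4, 1, 5, 7] -> [0, 6, -4, 1, 5, 7] (max |s|=7)
Stage 2 (DIFF): s[0]=0, 6-0=6, -4-6=-10, 1--4=5, 5-1=4, 7-5=2 -> [0, 6, -10, 5, 4, 2] (max |s|=10)
Stage 3 (OFFSET -5): 0+-5=-5, 6+-5=1, -10+-5=-15, 5+-5=0, 4+-5=-1, 2+-5=-3 -> [-5, 1, -15, 0, -1, -3] (max |s|=15)
Stage 4 (AMPLIFY 3): -5*3=-15, 1*3=3, -15*3=-45, 0*3=0, -1*3=-3, -3*3=-9 -> [-15, 3, -45, 0, -3, -9] (max |s|=45)
Stage 5 (AMPLIFY -2): -15*-2=30, 3*-2=-6, -45*-2=90, 0*-2=0, -3*-2=6, -9*-2=18 -> [30, -6, 90, 0, 6, 18] (max |s|=90)
Stage 6 (ABS): |30|=30, |-6|=6, |90|=90, |0|=0, |6|=6, |18|=18 -> [30, 6, 90, 0, 6, 18] (max |s|=90)
Overall max amplitude: 90

Answer: 90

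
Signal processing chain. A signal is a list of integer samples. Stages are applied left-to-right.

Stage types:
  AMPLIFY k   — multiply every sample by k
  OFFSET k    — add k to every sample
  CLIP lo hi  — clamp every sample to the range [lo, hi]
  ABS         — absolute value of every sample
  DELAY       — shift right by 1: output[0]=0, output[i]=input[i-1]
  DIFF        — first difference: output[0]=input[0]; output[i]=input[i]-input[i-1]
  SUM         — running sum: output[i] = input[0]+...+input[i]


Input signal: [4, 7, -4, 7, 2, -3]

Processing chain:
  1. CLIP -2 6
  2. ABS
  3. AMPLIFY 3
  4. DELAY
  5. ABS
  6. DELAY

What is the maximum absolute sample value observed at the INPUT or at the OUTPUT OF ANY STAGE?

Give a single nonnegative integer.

Answer: 18

Derivation:
Input: [4, 7, -4, 7, 2, -3] (max |s|=7)
Stage 1 (CLIP -2 6): clip(4,-2,6)=4, clip(7,-2,6)=6, clip(-4,-2,6)=-2, clip(7,-2,6)=6, clip(2,-2,6)=2, clip(-3,-2,6)=-2 -> [4, 6, -2, 6, 2, -2] (max |s|=6)
Stage 2 (ABS): |4|=4, |6|=6, |-2|=2, |6|=6, |2|=2, |-2|=2 -> [4, 6, 2, 6, 2, 2] (max |s|=6)
Stage 3 (AMPLIFY 3): 4*3=12, 6*3=18, 2*3=6, 6*3=18, 2*3=6, 2*3=6 -> [12, 18, 6, 18, 6, 6] (max |s|=18)
Stage 4 (DELAY): [0, 12, 18, 6, 18, 6] = [0, 12, 18, 6, 18, 6] -> [0, 12, 18, 6, 18, 6] (max |s|=18)
Stage 5 (ABS): |0|=0, |12|=12, |18|=18, |6|=6, |18|=18, |6|=6 -> [0, 12, 18, 6, 18, 6] (max |s|=18)
Stage 6 (DELAY): [0, 0, 12, 18, 6, 18] = [0, 0, 12, 18, 6, 18] -> [0, 0, 12, 18, 6, 18] (max |s|=18)
Overall max amplitude: 18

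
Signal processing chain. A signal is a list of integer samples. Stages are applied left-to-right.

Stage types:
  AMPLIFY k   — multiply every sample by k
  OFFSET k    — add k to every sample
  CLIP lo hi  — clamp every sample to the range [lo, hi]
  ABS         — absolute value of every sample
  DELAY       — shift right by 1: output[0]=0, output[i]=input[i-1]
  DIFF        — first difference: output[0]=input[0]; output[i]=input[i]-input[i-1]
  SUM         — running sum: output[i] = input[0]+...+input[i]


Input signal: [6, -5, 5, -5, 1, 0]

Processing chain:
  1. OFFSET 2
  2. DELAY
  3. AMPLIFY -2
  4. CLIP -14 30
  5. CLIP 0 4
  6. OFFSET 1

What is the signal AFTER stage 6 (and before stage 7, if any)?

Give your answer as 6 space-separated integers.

Input: [6, -5, 5, -5, 1, 0]
Stage 1 (OFFSET 2): 6+2=8, -5+2=-3, 5+2=7, -5+2=-3, 1+2=3, 0+2=2 -> [8, -3, 7, -3, 3, 2]
Stage 2 (DELAY): [0, 8, -3, 7, -3, 3] = [0, 8, -3, 7, -3, 3] -> [0, 8, -3, 7, -3, 3]
Stage 3 (AMPLIFY -2): 0*-2=0, 8*-2=-16, -3*-2=6, 7*-2=-14, -3*-2=6, 3*-2=-6 -> [0, -16, 6, -14, 6, -6]
Stage 4 (CLIP -14 30): clip(0,-14,30)=0, clip(-16,-14,30)=-14, clip(6,-14,30)=6, clip(-14,-14,30)=-14, clip(6,-14,30)=6, clip(-6,-14,30)=-6 -> [0, -14, 6, -14, 6, -6]
Stage 5 (CLIP 0 4): clip(0,0,4)=0, clip(-14,0,4)=0, clip(6,0,4)=4, clip(-14,0,4)=0, clip(6,0,4)=4, clip(-6,0,4)=0 -> [0, 0, 4, 0, 4, 0]
Stage 6 (OFFSET 1): 0+1=1, 0+1=1, 4+1=5, 0+1=1, 4+1=5, 0+1=1 -> [1, 1, 5, 1, 5, 1]

Answer: 1 1 5 1 5 1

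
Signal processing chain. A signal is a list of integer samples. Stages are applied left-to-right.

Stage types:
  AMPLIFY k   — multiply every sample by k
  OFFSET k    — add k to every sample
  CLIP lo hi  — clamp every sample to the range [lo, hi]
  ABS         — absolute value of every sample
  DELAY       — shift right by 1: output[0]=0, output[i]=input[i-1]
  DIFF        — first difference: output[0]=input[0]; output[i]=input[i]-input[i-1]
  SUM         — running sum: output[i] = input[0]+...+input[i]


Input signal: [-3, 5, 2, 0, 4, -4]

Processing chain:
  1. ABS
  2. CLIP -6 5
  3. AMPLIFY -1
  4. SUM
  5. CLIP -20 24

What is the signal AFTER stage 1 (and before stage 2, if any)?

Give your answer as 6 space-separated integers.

Input: [-3, 5, 2, 0, 4, -4]
Stage 1 (ABS): |-3|=3, |5|=5, |2|=2, |0|=0, |4|=4, |-4|=4 -> [3, 5, 2, 0, 4, 4]

Answer: 3 5 2 0 4 4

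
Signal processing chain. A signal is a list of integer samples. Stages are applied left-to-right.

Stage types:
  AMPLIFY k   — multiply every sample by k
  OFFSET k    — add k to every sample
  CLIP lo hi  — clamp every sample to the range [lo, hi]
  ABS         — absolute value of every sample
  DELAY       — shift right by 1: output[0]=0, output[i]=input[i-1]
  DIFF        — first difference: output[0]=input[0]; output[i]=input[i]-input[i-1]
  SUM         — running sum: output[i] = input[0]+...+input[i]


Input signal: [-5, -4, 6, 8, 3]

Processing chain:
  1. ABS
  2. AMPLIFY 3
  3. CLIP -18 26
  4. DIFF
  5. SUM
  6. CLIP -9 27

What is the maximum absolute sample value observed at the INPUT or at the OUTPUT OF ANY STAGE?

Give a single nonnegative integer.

Answer: 24

Derivation:
Input: [-5, -4, 6, 8, 3] (max |s|=8)
Stage 1 (ABS): |-5|=5, |-4|=4, |6|=6, |8|=8, |3|=3 -> [5, 4, 6, 8, 3] (max |s|=8)
Stage 2 (AMPLIFY 3): 5*3=15, 4*3=12, 6*3=18, 8*3=24, 3*3=9 -> [15, 12, 18, 24, 9] (max |s|=24)
Stage 3 (CLIP -18 26): clip(15,-18,26)=15, clip(12,-18,26)=12, clip(18,-18,26)=18, clip(24,-18,26)=24, clip(9,-18,26)=9 -> [15, 12, 18, 24, 9] (max |s|=24)
Stage 4 (DIFF): s[0]=15, 12-15=-3, 18-12=6, 24-18=6, 9-24=-15 -> [15, -3, 6, 6, -15] (max |s|=15)
Stage 5 (SUM): sum[0..0]=15, sum[0..1]=12, sum[0..2]=18, sum[0..3]=24, sum[0..4]=9 -> [15, 12, 18, 24, 9] (max |s|=24)
Stage 6 (CLIP -9 27): clip(15,-9,27)=15, clip(12,-9,27)=12, clip(18,-9,27)=18, clip(24,-9,27)=24, clip(9,-9,27)=9 -> [15, 12, 18, 24, 9] (max |s|=24)
Overall max amplitude: 24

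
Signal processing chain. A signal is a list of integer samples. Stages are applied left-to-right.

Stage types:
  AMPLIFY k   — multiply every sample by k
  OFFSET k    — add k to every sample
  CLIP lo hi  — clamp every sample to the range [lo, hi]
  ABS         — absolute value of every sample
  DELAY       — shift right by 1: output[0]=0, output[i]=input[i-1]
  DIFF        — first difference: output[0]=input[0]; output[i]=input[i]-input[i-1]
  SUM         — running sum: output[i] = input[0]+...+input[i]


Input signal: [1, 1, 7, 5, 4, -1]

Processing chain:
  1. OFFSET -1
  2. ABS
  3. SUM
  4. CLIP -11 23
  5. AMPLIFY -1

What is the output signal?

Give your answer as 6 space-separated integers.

Input: [1, 1, 7, 5, 4, -1]
Stage 1 (OFFSET -1): 1+-1=0, 1+-1=0, 7+-1=6, 5+-1=4, 4+-1=3, -1+-1=-2 -> [0, 0, 6, 4, 3, -2]
Stage 2 (ABS): |0|=0, |0|=0, |6|=6, |4|=4, |3|=3, |-2|=2 -> [0, 0, 6, 4, 3, 2]
Stage 3 (SUM): sum[0..0]=0, sum[0..1]=0, sum[0..2]=6, sum[0..3]=10, sum[0..4]=13, sum[0..5]=15 -> [0, 0, 6, 10, 13, 15]
Stage 4 (CLIP -11 23): clip(0,-11,23)=0, clip(0,-11,23)=0, clip(6,-11,23)=6, clip(10,-11,23)=10, clip(13,-11,23)=13, clip(15,-11,23)=15 -> [0, 0, 6, 10, 13, 15]
Stage 5 (AMPLIFY -1): 0*-1=0, 0*-1=0, 6*-1=-6, 10*-1=-10, 13*-1=-13, 15*-1=-15 -> [0, 0, -6, -10, -13, -15]

Answer: 0 0 -6 -10 -13 -15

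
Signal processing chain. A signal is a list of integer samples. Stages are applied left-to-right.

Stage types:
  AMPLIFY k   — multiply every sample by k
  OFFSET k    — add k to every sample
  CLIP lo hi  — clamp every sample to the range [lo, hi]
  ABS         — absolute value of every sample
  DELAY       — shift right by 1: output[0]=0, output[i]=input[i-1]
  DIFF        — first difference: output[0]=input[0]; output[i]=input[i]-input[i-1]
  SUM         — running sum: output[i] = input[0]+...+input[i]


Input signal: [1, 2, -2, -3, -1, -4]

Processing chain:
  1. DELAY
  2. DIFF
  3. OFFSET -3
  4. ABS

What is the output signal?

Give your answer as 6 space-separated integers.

Input: [1, 2, -2, -3, -1, -4]
Stage 1 (DELAY): [0, 1, 2, -2, -3, -1] = [0, 1, 2, -2, -3, -1] -> [0, 1, 2, -2, -3, -1]
Stage 2 (DIFF): s[0]=0, 1-0=1, 2-1=1, -2-2=-4, -3--2=-1, -1--3=2 -> [0, 1, 1, -4, -1, 2]
Stage 3 (OFFSET -3): 0+-3=-3, 1+-3=-2, 1+-3=-2, -4+-3=-7, -1+-3=-4, 2+-3=-1 -> [-3, -2, -2, -7, -4, -1]
Stage 4 (ABS): |-3|=3, |-2|=2, |-2|=2, |-7|=7, |-4|=4, |-1|=1 -> [3, 2, 2, 7, 4, 1]

Answer: 3 2 2 7 4 1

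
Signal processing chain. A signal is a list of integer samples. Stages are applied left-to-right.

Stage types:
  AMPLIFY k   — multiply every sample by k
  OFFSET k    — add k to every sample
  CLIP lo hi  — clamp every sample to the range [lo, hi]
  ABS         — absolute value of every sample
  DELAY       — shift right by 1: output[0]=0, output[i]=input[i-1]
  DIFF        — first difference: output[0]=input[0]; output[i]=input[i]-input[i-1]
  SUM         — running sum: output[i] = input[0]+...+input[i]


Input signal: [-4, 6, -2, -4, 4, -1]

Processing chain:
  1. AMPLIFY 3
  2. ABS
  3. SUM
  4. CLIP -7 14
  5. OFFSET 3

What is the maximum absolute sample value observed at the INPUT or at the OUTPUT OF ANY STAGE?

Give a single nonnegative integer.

Answer: 63

Derivation:
Input: [-4, 6, -2, -4, 4, -1] (max |s|=6)
Stage 1 (AMPLIFY 3): -4*3=-12, 6*3=18, -2*3=-6, -4*3=-12, 4*3=12, -1*3=-3 -> [-12, 18, -6, -12, 12, -3] (max |s|=18)
Stage 2 (ABS): |-12|=12, |18|=18, |-6|=6, |-12|=12, |12|=12, |-3|=3 -> [12, 18, 6, 12, 12, 3] (max |s|=18)
Stage 3 (SUM): sum[0..0]=12, sum[0..1]=30, sum[0..2]=36, sum[0..3]=48, sum[0..4]=60, sum[0..5]=63 -> [12, 30, 36, 48, 60, 63] (max |s|=63)
Stage 4 (CLIP -7 14): clip(12,-7,14)=12, clip(30,-7,14)=14, clip(36,-7,14)=14, clip(48,-7,14)=14, clip(60,-7,14)=14, clip(63,-7,14)=14 -> [12, 14, 14, 14, 14, 14] (max |s|=14)
Stage 5 (OFFSET 3): 12+3=15, 14+3=17, 14+3=17, 14+3=17, 14+3=17, 14+3=17 -> [15, 17, 17, 17, 17, 17] (max |s|=17)
Overall max amplitude: 63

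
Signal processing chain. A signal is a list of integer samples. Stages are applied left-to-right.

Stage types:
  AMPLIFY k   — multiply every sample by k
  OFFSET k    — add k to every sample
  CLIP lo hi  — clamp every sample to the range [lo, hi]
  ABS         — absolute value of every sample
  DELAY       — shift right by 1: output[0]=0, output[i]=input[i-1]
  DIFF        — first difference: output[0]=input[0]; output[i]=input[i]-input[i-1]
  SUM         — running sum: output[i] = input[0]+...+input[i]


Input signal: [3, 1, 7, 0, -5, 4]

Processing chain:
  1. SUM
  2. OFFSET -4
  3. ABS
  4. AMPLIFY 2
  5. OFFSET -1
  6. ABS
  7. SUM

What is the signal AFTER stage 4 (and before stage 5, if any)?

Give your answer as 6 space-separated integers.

Input: [3, 1, 7, 0, -5, 4]
Stage 1 (SUM): sum[0..0]=3, sum[0..1]=4, sum[0..2]=11, sum[0..3]=11, sum[0..4]=6, sum[0..5]=10 -> [3, 4, 11, 11, 6, 10]
Stage 2 (OFFSET -4): 3+-4=-1, 4+-4=0, 11+-4=7, 11+-4=7, 6+-4=2, 10+-4=6 -> [-1, 0, 7, 7, 2, 6]
Stage 3 (ABS): |-1|=1, |0|=0, |7|=7, |7|=7, |2|=2, |6|=6 -> [1, 0, 7, 7, 2, 6]
Stage 4 (AMPLIFY 2): 1*2=2, 0*2=0, 7*2=14, 7*2=14, 2*2=4, 6*2=12 -> [2, 0, 14, 14, 4, 12]

Answer: 2 0 14 14 4 12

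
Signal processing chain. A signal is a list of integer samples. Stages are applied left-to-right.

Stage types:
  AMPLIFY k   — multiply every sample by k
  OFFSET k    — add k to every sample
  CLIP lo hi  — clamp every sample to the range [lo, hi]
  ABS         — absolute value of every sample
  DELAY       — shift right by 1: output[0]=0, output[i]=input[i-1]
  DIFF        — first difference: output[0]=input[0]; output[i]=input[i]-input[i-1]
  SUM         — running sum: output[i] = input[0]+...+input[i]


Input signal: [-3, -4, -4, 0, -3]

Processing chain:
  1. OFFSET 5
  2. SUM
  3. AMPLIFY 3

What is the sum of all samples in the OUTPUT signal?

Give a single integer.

Input: [-3, -4, -4, 0, -3]
Stage 1 (OFFSET 5): -3+5=2, -4+5=1, -4+5=1, 0+5=5, -3+5=2 -> [2, 1, 1, 5, 2]
Stage 2 (SUM): sum[0..0]=2, sum[0..1]=3, sum[0..2]=4, sum[0..3]=9, sum[0..4]=11 -> [2, 3, 4, 9, 11]
Stage 3 (AMPLIFY 3): 2*3=6, 3*3=9, 4*3=12, 9*3=27, 11*3=33 -> [6, 9, 12, 27, 33]
Output sum: 87

Answer: 87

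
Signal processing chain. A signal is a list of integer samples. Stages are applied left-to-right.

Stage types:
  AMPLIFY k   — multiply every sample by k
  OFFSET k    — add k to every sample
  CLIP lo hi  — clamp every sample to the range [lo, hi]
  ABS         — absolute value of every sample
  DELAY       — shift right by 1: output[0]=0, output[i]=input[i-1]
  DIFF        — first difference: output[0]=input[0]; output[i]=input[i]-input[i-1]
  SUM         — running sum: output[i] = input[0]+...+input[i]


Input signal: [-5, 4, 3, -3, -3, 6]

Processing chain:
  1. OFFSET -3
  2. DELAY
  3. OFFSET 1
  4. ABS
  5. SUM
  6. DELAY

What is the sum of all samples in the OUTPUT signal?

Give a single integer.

Input: [-5, 4, 3, -3, -3, 6]
Stage 1 (OFFSET -3): -5+-3=-8, 4+-3=1, 3+-3=0, -3+-3=-6, -3+-3=-6, 6+-3=3 -> [-8, 1, 0, -6, -6, 3]
Stage 2 (DELAY): [0, -8, 1, 0, -6, -6] = [0, -8, 1, 0, -6, -6] -> [0, -8, 1, 0, -6, -6]
Stage 3 (OFFSET 1): 0+1=1, -8+1=-7, 1+1=2, 0+1=1, -6+1=-5, -6+1=-5 -> [1, -7, 2, 1, -5, -5]
Stage 4 (ABS): |1|=1, |-7|=7, |2|=2, |1|=1, |-5|=5, |-5|=5 -> [1, 7, 2, 1, 5, 5]
Stage 5 (SUM): sum[0..0]=1, sum[0..1]=8, sum[0..2]=10, sum[0..3]=11, sum[0..4]=16, sum[0..5]=21 -> [1, 8, 10, 11, 16, 21]
Stage 6 (DELAY): [0, 1, 8, 10, 11, 16] = [0, 1, 8, 10, 11, 16] -> [0, 1, 8, 10, 11, 16]
Output sum: 46

Answer: 46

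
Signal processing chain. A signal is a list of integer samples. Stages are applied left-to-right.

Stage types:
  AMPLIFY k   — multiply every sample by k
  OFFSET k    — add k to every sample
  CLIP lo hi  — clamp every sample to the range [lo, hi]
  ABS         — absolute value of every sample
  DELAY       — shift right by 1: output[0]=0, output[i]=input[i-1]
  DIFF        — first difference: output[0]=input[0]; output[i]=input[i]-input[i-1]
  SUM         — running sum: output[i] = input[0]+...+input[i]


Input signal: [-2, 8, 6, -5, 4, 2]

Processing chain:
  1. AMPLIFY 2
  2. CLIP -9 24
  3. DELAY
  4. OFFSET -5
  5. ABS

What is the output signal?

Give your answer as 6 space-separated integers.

Input: [-2, 8, 6, -5, 4, 2]
Stage 1 (AMPLIFY 2): -2*2=-4, 8*2=16, 6*2=12, -5*2=-10, 4*2=8, 2*2=4 -> [-4, 16, 12, -10, 8, 4]
Stage 2 (CLIP -9 24): clip(-4,-9,24)=-4, clip(16,-9,24)=16, clip(12,-9,24)=12, clip(-10,-9,24)=-9, clip(8,-9,24)=8, clip(4,-9,24)=4 -> [-4, 16, 12, -9, 8, 4]
Stage 3 (DELAY): [0, -4, 16, 12, -9, 8] = [0, -4, 16, 12, -9, 8] -> [0, -4, 16, 12, -9, 8]
Stage 4 (OFFSET -5): 0+-5=-5, -4+-5=-9, 16+-5=11, 12+-5=7, -9+-5=-14, 8+-5=3 -> [-5, -9, 11, 7, -14, 3]
Stage 5 (ABS): |-5|=5, |-9|=9, |11|=11, |7|=7, |-14|=14, |3|=3 -> [5, 9, 11, 7, 14, 3]

Answer: 5 9 11 7 14 3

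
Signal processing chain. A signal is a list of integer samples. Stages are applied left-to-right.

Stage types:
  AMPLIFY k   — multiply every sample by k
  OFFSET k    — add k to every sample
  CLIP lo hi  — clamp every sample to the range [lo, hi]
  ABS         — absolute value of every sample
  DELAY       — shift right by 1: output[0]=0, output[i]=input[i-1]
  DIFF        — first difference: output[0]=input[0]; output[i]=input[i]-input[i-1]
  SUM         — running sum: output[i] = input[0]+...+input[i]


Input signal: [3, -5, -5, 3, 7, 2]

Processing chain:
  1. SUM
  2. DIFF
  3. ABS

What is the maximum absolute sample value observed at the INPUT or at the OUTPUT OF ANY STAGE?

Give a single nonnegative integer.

Input: [3, -5, -5, 3, 7, 2] (max |s|=7)
Stage 1 (SUM): sum[0..0]=3, sum[0..1]=-2, sum[0..2]=-7, sum[0..3]=-4, sum[0..4]=3, sum[0..5]=5 -> [3, -2, -7, -4, 3, 5] (max |s|=7)
Stage 2 (DIFF): s[0]=3, -2-3=-5, -7--2=-5, -4--7=3, 3--4=7, 5-3=2 -> [3, -5, -5, 3, 7, 2] (max |s|=7)
Stage 3 (ABS): |3|=3, |-5|=5, |-5|=5, |3|=3, |7|=7, |2|=2 -> [3, 5, 5, 3, 7, 2] (max |s|=7)
Overall max amplitude: 7

Answer: 7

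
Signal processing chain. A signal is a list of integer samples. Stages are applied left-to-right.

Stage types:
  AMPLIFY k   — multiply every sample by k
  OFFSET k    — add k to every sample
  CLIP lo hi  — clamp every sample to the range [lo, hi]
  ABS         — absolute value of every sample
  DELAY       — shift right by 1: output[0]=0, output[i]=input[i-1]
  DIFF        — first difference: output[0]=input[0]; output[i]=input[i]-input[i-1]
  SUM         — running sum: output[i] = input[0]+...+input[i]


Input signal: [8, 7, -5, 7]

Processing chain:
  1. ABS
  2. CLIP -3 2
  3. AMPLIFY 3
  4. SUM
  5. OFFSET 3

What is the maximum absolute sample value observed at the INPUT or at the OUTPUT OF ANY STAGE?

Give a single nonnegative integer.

Answer: 27

Derivation:
Input: [8, 7, -5, 7] (max |s|=8)
Stage 1 (ABS): |8|=8, |7|=7, |-5|=5, |7|=7 -> [8, 7, 5, 7] (max |s|=8)
Stage 2 (CLIP -3 2): clip(8,-3,2)=2, clip(7,-3,2)=2, clip(5,-3,2)=2, clip(7,-3,2)=2 -> [2, 2, 2, 2] (max |s|=2)
Stage 3 (AMPLIFY 3): 2*3=6, 2*3=6, 2*3=6, 2*3=6 -> [6, 6, 6, 6] (max |s|=6)
Stage 4 (SUM): sum[0..0]=6, sum[0..1]=12, sum[0..2]=18, sum[0..3]=24 -> [6, 12, 18, 24] (max |s|=24)
Stage 5 (OFFSET 3): 6+3=9, 12+3=15, 18+3=21, 24+3=27 -> [9, 15, 21, 27] (max |s|=27)
Overall max amplitude: 27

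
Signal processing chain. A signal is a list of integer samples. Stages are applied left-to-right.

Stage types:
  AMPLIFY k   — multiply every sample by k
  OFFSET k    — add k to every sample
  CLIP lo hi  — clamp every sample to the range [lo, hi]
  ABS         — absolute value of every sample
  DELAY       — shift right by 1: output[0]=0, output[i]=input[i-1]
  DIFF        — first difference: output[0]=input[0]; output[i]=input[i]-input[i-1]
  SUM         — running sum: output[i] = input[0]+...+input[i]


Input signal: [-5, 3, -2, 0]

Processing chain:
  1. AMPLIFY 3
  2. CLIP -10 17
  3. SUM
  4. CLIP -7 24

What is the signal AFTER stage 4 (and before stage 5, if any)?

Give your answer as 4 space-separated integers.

Input: [-5, 3, -2, 0]
Stage 1 (AMPLIFY 3): -5*3=-15, 3*3=9, -2*3=-6, 0*3=0 -> [-15, 9, -6, 0]
Stage 2 (CLIP -10 17): clip(-15,-10,17)=-10, clip(9,-10,17)=9, clip(-6,-10,17)=-6, clip(0,-10,17)=0 -> [-10, 9, -6, 0]
Stage 3 (SUM): sum[0..0]=-10, sum[0..1]=-1, sum[0..2]=-7, sum[0..3]=-7 -> [-10, -1, -7, -7]
Stage 4 (CLIP -7 24): clip(-10,-7,24)=-7, clip(-1,-7,24)=-1, clip(-7,-7,24)=-7, clip(-7,-7,24)=-7 -> [-7, -1, -7, -7]

Answer: -7 -1 -7 -7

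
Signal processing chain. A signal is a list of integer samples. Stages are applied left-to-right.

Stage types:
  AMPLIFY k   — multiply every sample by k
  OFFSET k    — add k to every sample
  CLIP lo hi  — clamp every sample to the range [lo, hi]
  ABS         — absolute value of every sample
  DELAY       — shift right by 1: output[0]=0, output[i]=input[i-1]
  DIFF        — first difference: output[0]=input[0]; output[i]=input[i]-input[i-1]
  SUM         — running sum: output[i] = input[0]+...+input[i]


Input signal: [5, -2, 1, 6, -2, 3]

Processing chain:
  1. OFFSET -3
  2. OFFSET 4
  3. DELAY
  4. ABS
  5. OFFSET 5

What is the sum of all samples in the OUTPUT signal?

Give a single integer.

Input: [5, -2, 1, 6, -2, 3]
Stage 1 (OFFSET -3): 5+-3=2, -2+-3=-5, 1+-3=-2, 6+-3=3, -2+-3=-5, 3+-3=0 -> [2, -5, -2, 3, -5, 0]
Stage 2 (OFFSET 4): 2+4=6, -5+4=-1, -2+4=2, 3+4=7, -5+4=-1, 0+4=4 -> [6, -1, 2, 7, -1, 4]
Stage 3 (DELAY): [0, 6, -1, 2, 7, -1] = [0, 6, -1, 2, 7, -1] -> [0, 6, -1, 2, 7, -1]
Stage 4 (ABS): |0|=0, |6|=6, |-1|=1, |2|=2, |7|=7, |-1|=1 -> [0, 6, 1, 2, 7, 1]
Stage 5 (OFFSET 5): 0+5=5, 6+5=11, 1+5=6, 2+5=7, 7+5=12, 1+5=6 -> [5, 11, 6, 7, 12, 6]
Output sum: 47

Answer: 47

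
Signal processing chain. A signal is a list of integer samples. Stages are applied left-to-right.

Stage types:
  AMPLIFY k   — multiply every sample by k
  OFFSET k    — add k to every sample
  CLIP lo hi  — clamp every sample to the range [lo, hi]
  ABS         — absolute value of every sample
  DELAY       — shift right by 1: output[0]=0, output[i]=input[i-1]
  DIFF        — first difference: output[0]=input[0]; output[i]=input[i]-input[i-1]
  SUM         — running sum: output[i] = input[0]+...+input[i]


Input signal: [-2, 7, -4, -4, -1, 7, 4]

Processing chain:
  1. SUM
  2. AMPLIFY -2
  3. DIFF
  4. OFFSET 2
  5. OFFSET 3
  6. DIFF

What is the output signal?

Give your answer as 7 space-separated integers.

Answer: 9 -18 22 0 -6 -16 6

Derivation:
Input: [-2, 7, -4, -4, -1, 7, 4]
Stage 1 (SUM): sum[0..0]=-2, sum[0..1]=5, sum[0..2]=1, sum[0..3]=-3, sum[0..4]=-4, sum[0..5]=3, sum[0..6]=7 -> [-2, 5, 1, -3, -4, 3, 7]
Stage 2 (AMPLIFY -2): -2*-2=4, 5*-2=-10, 1*-2=-2, -3*-2=6, -4*-2=8, 3*-2=-6, 7*-2=-14 -> [4, -10, -2, 6, 8, -6, -14]
Stage 3 (DIFF): s[0]=4, -10-4=-14, -2--10=8, 6--2=8, 8-6=2, -6-8=-14, -14--6=-8 -> [4, -14, 8, 8, 2, -14, -8]
Stage 4 (OFFSET 2): 4+2=6, -14+2=-12, 8+2=10, 8+2=10, 2+2=4, -14+2=-12, -8+2=-6 -> [6, -12, 10, 10, 4, -12, -6]
Stage 5 (OFFSET 3): 6+3=9, -12+3=-9, 10+3=13, 10+3=13, 4+3=7, -12+3=-9, -6+3=-3 -> [9, -9, 13, 13, 7, -9, -3]
Stage 6 (DIFF): s[0]=9, -9-9=-18, 13--9=22, 13-13=0, 7-13=-6, -9-7=-16, -3--9=6 -> [9, -18, 22, 0, -6, -16, 6]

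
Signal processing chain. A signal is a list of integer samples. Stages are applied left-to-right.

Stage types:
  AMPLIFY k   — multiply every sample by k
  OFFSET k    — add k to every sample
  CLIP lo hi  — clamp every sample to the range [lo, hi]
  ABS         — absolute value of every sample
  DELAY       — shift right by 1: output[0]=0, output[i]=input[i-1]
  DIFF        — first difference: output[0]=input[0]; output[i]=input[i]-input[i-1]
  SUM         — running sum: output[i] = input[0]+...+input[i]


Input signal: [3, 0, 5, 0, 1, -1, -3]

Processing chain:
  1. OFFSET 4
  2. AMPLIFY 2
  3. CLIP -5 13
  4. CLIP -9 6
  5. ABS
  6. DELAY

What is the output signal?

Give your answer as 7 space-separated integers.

Input: [3, 0, 5, 0, 1, -1, -3]
Stage 1 (OFFSET 4): 3+4=7, 0+4=4, 5+4=9, 0+4=4, 1+4=5, -1+4=3, -3+4=1 -> [7, 4, 9, 4, 5, 3, 1]
Stage 2 (AMPLIFY 2): 7*2=14, 4*2=8, 9*2=18, 4*2=8, 5*2=10, 3*2=6, 1*2=2 -> [14, 8, 18, 8, 10, 6, 2]
Stage 3 (CLIP -5 13): clip(14,-5,13)=13, clip(8,-5,13)=8, clip(18,-5,13)=13, clip(8,-5,13)=8, clip(10,-5,13)=10, clip(6,-5,13)=6, clip(2,-5,13)=2 -> [13, 8, 13, 8, 10, 6, 2]
Stage 4 (CLIP -9 6): clip(13,-9,6)=6, clip(8,-9,6)=6, clip(13,-9,6)=6, clip(8,-9,6)=6, clip(10,-9,6)=6, clip(6,-9,6)=6, clip(2,-9,6)=2 -> [6, 6, 6, 6, 6, 6, 2]
Stage 5 (ABS): |6|=6, |6|=6, |6|=6, |6|=6, |6|=6, |6|=6, |2|=2 -> [6, 6, 6, 6, 6, 6, 2]
Stage 6 (DELAY): [0, 6, 6, 6, 6, 6, 6] = [0, 6, 6, 6, 6, 6, 6] -> [0, 6, 6, 6, 6, 6, 6]

Answer: 0 6 6 6 6 6 6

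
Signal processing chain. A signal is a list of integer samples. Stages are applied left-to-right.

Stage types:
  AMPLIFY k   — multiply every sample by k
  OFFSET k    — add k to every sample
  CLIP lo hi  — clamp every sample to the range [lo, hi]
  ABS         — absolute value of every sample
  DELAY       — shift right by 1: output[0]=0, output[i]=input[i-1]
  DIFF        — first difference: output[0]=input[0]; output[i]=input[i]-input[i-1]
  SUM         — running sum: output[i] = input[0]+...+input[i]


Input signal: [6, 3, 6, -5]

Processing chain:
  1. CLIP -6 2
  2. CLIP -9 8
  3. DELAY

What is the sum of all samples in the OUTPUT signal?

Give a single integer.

Input: [6, 3, 6, -5]
Stage 1 (CLIP -6 2): clip(6,-6,2)=2, clip(3,-6,2)=2, clip(6,-6,2)=2, clip(-5,-6,2)=-5 -> [2, 2, 2, -5]
Stage 2 (CLIP -9 8): clip(2,-9,8)=2, clip(2,-9,8)=2, clip(2,-9,8)=2, clip(-5,-9,8)=-5 -> [2, 2, 2, -5]
Stage 3 (DELAY): [0, 2, 2, 2] = [0, 2, 2, 2] -> [0, 2, 2, 2]
Output sum: 6

Answer: 6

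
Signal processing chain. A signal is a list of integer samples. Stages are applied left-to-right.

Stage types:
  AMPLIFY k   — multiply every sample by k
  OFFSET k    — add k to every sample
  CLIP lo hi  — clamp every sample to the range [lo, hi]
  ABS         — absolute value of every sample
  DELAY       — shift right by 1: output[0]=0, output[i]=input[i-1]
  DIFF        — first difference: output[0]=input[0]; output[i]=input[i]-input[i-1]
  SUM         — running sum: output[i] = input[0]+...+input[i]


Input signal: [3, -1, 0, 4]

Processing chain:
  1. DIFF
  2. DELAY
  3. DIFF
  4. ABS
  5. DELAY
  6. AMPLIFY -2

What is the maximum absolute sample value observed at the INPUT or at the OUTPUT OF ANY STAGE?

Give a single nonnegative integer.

Answer: 14

Derivation:
Input: [3, -1, 0, 4] (max |s|=4)
Stage 1 (DIFF): s[0]=3, -1-3=-4, 0--1=1, 4-0=4 -> [3, -4, 1, 4] (max |s|=4)
Stage 2 (DELAY): [0, 3, -4, 1] = [0, 3, -4, 1] -> [0, 3, -4, 1] (max |s|=4)
Stage 3 (DIFF): s[0]=0, 3-0=3, -4-3=-7, 1--4=5 -> [0, 3, -7, 5] (max |s|=7)
Stage 4 (ABS): |0|=0, |3|=3, |-7|=7, |5|=5 -> [0, 3, 7, 5] (max |s|=7)
Stage 5 (DELAY): [0, 0, 3, 7] = [0, 0, 3, 7] -> [0, 0, 3, 7] (max |s|=7)
Stage 6 (AMPLIFY -2): 0*-2=0, 0*-2=0, 3*-2=-6, 7*-2=-14 -> [0, 0, -6, -14] (max |s|=14)
Overall max amplitude: 14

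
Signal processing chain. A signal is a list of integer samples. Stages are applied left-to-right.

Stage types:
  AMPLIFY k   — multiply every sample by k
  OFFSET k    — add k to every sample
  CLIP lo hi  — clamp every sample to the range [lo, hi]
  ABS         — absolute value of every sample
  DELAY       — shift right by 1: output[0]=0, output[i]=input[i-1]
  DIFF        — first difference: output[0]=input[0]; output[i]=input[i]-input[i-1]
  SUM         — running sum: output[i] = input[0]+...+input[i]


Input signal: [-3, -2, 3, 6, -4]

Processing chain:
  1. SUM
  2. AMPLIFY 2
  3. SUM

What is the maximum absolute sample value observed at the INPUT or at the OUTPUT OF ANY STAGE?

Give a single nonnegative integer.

Input: [-3, -2, 3, 6, -4] (max |s|=6)
Stage 1 (SUM): sum[0..0]=-3, sum[0..1]=-5, sum[0..2]=-2, sum[0..3]=4, sum[0..4]=0 -> [-3, -5, -2, 4, 0] (max |s|=5)
Stage 2 (AMPLIFY 2): -3*2=-6, -5*2=-10, -2*2=-4, 4*2=8, 0*2=0 -> [-6, -10, -4, 8, 0] (max |s|=10)
Stage 3 (SUM): sum[0..0]=-6, sum[0..1]=-16, sum[0..2]=-20, sum[0..3]=-12, sum[0..4]=-12 -> [-6, -16, -20, -12, -12] (max |s|=20)
Overall max amplitude: 20

Answer: 20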